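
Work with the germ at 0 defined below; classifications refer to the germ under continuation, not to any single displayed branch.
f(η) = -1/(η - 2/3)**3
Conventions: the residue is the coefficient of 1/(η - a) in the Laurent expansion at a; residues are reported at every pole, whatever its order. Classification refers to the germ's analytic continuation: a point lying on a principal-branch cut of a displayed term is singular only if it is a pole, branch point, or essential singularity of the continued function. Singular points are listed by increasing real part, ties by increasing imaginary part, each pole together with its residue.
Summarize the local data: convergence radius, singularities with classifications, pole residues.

Radius of convergence at 0: 2/3.
At 2/3: a pole of order 3; residue 0.

Denominator factor (η - 2/3)^3: pole of order 3 at 2/3, modulus 2/3.
The radius of convergence is the smallest modulus among the singular points: 2/3.
At the order-3 pole 2/3 set g(η) = (η - (2/3))^3*f(η) = -1.
Order-3 pole: residue = g''(a)/2; g''(2/3) = 0, so the residue is 0.


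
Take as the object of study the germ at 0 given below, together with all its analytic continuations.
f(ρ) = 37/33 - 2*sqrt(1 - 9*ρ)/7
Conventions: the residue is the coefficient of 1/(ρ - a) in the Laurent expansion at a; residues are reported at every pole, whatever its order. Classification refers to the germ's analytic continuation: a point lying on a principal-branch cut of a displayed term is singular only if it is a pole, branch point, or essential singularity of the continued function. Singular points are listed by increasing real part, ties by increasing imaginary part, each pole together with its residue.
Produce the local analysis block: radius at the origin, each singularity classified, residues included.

Radius of convergence at 0: 1/9.
At 1/9: an algebraic (square-root) branch point.

Branch term (-2/7)*sqrt(1 - ρ/(1/9)): its argument vanishes at ρ = 1/9, a square-root branch point, modulus 1/9.
The radius of convergence is the smallest modulus among the singular points: 1/9.


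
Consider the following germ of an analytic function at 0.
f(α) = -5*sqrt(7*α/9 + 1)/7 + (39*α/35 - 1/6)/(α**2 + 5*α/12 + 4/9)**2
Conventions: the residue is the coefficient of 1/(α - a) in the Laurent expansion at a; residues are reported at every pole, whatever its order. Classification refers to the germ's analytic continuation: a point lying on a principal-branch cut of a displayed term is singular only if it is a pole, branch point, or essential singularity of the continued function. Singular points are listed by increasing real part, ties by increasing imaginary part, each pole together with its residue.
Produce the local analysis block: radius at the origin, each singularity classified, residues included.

Denominator factor (α**2 + 5*α/12 + 4/9)^2: discriminant -77/48, complex-conjugate roots (-5/24) + ((1/24)*sqrt(231))*i and (-5/24) - ((1/24)*sqrt(231))*i; poles of order 2, moduli 2/3 and 2/3.
Branch term (-5/7)*sqrt(1 - α/(-9/7)): its argument vanishes at α = -9/7, a square-root branch point, modulus 9/7.
The radius of convergence is the smallest modulus among the singular points: 2/3.
The branch term is analytic at (-5/24) - ((1/24)*sqrt(231))*i and contributes nothing to the residue; only the rational part matters.
The factor α**2 + 5*α/12 + 4/9 splits as (α - a)(α - a') with a = (-5/24) - ((1/24)*sqrt(231))*i, a' = (-5/24) + ((1/24)*sqrt(231))*i. At the order-2 pole a set g(α) = (α - a)^2*(rational part) = [39*α/35 - 1/6] / (α - a')^2.
Order-2 pole: residue = g'(a); g'((-5/24) - ((1/24)*sqrt(231))*i) = -((1072/41503)*sqrt(231))*i, so the residue is -((1072/41503)*sqrt(231))*i.
The branch term is analytic at (-5/24) + ((1/24)*sqrt(231))*i and contributes nothing to the residue; only the rational part matters.
The factor α**2 + 5*α/12 + 4/9 splits as (α - a)(α - a') with a = (-5/24) + ((1/24)*sqrt(231))*i, a' = (-5/24) - ((1/24)*sqrt(231))*i. At the order-2 pole a set g(α) = (α - a)^2*(rational part) = [39*α/35 - 1/6] / (α - a')^2.
Order-2 pole: residue = g'(a); g'((-5/24) + ((1/24)*sqrt(231))*i) = ((1072/41503)*sqrt(231))*i, so the residue is ((1072/41503)*sqrt(231))*i.
List the singular points by increasing real part (a conjugate pair: the negative imaginary part first).

Radius of convergence at 0: 2/3.
At -9/7: an algebraic (square-root) branch point.
At (-5/24) - ((1/24)*sqrt(231))*i: a pole of order 2; residue -((1072/41503)*sqrt(231))*i.
At (-5/24) + ((1/24)*sqrt(231))*i: a pole of order 2; residue ((1072/41503)*sqrt(231))*i.


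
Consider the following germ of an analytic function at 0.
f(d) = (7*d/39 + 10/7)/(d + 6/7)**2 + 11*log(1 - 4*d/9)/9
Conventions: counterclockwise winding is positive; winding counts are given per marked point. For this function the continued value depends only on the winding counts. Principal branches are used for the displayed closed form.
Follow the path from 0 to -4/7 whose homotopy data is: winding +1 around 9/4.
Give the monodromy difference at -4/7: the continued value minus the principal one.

The rational part is single-valued and drops out of the difference; each branch term changes only by its own monodromy.
(11/9)*log(1 - d/(9/4)): each positive loop around 9/4 adds 2*pi*i to the log, so winding +1 contributes (11/9)*(1)*2*pi*i = (22/9)*pi*i.
Summing the contributions at d = -4/7 gives (22/9)*pi*i.

Continued minus principal equals (22/9)*pi*i.


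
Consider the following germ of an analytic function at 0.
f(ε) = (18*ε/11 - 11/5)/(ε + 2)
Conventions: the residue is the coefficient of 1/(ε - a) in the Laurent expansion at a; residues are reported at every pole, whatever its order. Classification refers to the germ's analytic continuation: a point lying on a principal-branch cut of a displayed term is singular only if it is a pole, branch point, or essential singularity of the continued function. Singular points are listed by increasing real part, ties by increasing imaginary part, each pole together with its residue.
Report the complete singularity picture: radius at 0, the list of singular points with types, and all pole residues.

Radius of convergence at 0: 2.
At -2: a pole of order 1; residue -301/55.

Denominator factor (ε + 2): pole of order 1 at -2, modulus 2.
The radius of convergence is the smallest modulus among the singular points: 2.
At the order-1 pole -2 set g(ε) = (ε - (-2))*f(ε) = 18*ε/11 - 11/5.
Simple pole: residue = g(a) at a = -2, which is -301/55.


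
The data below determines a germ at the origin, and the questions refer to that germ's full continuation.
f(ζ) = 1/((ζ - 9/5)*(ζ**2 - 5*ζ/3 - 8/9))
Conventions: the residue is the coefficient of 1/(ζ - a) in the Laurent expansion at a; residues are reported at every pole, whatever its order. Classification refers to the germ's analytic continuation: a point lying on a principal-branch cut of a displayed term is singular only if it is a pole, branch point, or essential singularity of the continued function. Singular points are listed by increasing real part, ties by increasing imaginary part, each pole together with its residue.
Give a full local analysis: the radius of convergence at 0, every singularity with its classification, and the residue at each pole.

Radius of convergence at 0: -5/6 + (1/6)*sqrt(57).
At 5/6 - (1/6)*sqrt(57): a pole of order 1; residue 225/292 - (435/5548)*sqrt(57).
At 9/5: a pole of order 1; residue -225/146.
At 5/6 + (1/6)*sqrt(57): a pole of order 1; residue 225/292 + (435/5548)*sqrt(57).

Denominator factor (ζ - 9/5): pole of order 1 at 9/5, modulus 9/5.
Denominator factor (ζ**2 - 5*ζ/3 - 8/9): discriminant 19/3, real irrational roots 5/6 + (1/6)*sqrt(57) and 5/6 - (1/6)*sqrt(57); poles of order 1, moduli 5/6 + (1/6)*sqrt(57) and -5/6 + (1/6)*sqrt(57).
The radius of convergence is the smallest modulus among the singular points: -5/6 + (1/6)*sqrt(57).
The factor ζ**2 - 5*ζ/3 - 8/9 splits as (ζ - a)(ζ - a') with a = 5/6 - (1/6)*sqrt(57), a' = 5/6 + (1/6)*sqrt(57). At the order-1 pole a set g(ζ) = (ζ - a)*f(ζ) = [1/(ζ - 9/5)] / (ζ - a').
Simple pole: residue = g(a) at a = 5/6 - (1/6)*sqrt(57), which is 225/292 - (435/5548)*sqrt(57).
At the order-1 pole 9/5 set g(ζ) = (ζ - (9/5))*f(ζ) = 1/(ζ**2 - 5*ζ/3 - 8/9).
Simple pole: residue = g(a) at a = 9/5, which is -225/146.
The factor ζ**2 - 5*ζ/3 - 8/9 splits as (ζ - a)(ζ - a') with a = 5/6 + (1/6)*sqrt(57), a' = 5/6 - (1/6)*sqrt(57). At the order-1 pole a set g(ζ) = (ζ - a)*f(ζ) = [1/(ζ - 9/5)] / (ζ - a').
Simple pole: residue = g(a) at a = 5/6 + (1/6)*sqrt(57), which is 225/292 + (435/5548)*sqrt(57).
List the singular points by increasing real part (a conjugate pair: the negative imaginary part first).


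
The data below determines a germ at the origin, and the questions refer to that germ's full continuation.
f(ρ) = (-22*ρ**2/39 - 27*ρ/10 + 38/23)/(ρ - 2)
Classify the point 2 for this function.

The denominator factor ρ - 2 vanishes at 2 and appears to the power 1; the numerator there equals -26929/4485, nonzero, and no other factor vanishes.
Hence a pole whose order is the multiplicity, 1.

The point is a pole of order 1.


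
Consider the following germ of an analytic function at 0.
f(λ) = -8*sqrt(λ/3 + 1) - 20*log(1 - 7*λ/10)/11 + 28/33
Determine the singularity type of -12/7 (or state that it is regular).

There is no denominator, hence no pole anywhere.
Branch term sqrt(1 - λ/(-3)): argument at -12/7 is 3/7, nonzero, so -12/7 is not its branch point (a point on a principal cut is still regular for the continued germ).
Branch term log(1 - λ/(10/7)): argument at -12/7 is 11/5, nonzero, so -12/7 is not its branch point (a point on a principal cut is still regular for the continued germ).
So the germ continues analytically to -12/7.

The point is a regular point.


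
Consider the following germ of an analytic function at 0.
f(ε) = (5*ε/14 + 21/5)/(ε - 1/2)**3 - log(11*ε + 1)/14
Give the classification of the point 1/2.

The denominator factor ε - 1/2 vanishes at 1/2 and appears to the power 3; the numerator there equals 613/140, nonzero, and no other factor vanishes.
The branch terms are analytic at this point.
Hence a pole whose order is the multiplicity, 3.

The point is a pole of order 3.


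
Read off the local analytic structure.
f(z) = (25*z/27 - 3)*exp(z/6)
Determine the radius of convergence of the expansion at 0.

The radius of convergence is infinite.

The factor exp(z/6) is entire and contributes no finite singular point.
The polynomial part has no poles.
No finite singular points: the Taylor series at 0 converges everywhere.


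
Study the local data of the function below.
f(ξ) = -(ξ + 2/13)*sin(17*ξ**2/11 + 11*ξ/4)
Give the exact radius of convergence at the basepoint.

The radius of convergence is infinite.

The factor -sin(17*ξ**2/11 + 11*ξ/4) is entire and contributes no finite singular point.
The polynomial part has no poles.
No finite singular points: the Taylor series at 0 converges everywhere.


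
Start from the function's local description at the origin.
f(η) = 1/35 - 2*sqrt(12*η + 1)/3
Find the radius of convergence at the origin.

The radius of convergence is 1/12.

Branch term (-2/3)*sqrt(1 - η/(-1/12)): its argument vanishes at η = -1/12, a square-root branch point, modulus 1/12.
The radius of convergence is the smallest modulus among the singular points: 1/12.


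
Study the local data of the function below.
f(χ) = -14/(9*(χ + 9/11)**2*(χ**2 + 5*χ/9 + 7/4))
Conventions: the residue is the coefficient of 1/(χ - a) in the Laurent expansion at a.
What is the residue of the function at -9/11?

At the order-2 pole -9/11 set g(χ) = (χ - (-9/11))^2*f(χ) = -14/(9*(χ**2 + 5*χ/9 + 7/4)).
Order-2 pole: residue = g'(a); g'(-9/11) = -31901408/73256481, so the residue is -31901408/73256481.

The residue is -31901408/73256481.


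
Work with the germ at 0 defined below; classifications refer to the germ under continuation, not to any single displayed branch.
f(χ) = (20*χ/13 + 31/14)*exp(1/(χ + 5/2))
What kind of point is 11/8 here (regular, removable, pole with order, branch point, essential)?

The point is a regular point.

There is no denominator, hence no pole anywhere.
The essential point of exp(1/(χ - (-5/2))) is -5/2, not 11/8.
So the germ continues analytically to 11/8.


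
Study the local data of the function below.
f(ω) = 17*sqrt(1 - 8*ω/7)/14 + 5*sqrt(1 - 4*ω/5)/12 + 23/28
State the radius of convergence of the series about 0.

The radius of convergence is 7/8.

Branch term (5/12)*sqrt(1 - ω/(5/4)): its argument vanishes at ω = 5/4, a square-root branch point, modulus 5/4.
Branch term (17/14)*sqrt(1 - ω/(7/8)): its argument vanishes at ω = 7/8, a square-root branch point, modulus 7/8.
The radius of convergence is the smallest modulus among the singular points: 7/8.


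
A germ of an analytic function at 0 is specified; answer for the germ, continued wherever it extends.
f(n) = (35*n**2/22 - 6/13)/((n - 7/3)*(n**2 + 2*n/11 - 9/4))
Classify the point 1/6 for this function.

Denominator factors: n - 7/3 = -13/6 at n = 1/6; n**2 + 2*n/11 - 9/4 = -217/99 at n = 1/6 — none vanishes.
So the germ continues analytically to 1/6.

The point is a regular point.


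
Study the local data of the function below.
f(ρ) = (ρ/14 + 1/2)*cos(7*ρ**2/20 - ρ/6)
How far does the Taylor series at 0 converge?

The radius of convergence is infinite.

The factor cos(7*ρ**2/20 - ρ/6) is entire and contributes no finite singular point.
The polynomial part has no poles.
No finite singular points: the Taylor series at 0 converges everywhere.


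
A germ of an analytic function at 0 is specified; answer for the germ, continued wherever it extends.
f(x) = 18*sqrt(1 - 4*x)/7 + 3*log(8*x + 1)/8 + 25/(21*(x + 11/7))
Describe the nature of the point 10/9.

Denominator factors: x + 11/7 = 169/63 at x = 10/9 — none vanishes.
Branch term log(1 - x/(-1/8)): argument at 10/9 is 89/9, nonzero, so 10/9 is not its branch point (a point on a principal cut is still regular for the continued germ).
Branch term sqrt(1 - x/(1/4)): argument at 10/9 is -31/9, nonzero, so 10/9 is not its branch point (a point on a principal cut is still regular for the continued germ).
So the germ continues analytically to 10/9.

The point is a regular point.


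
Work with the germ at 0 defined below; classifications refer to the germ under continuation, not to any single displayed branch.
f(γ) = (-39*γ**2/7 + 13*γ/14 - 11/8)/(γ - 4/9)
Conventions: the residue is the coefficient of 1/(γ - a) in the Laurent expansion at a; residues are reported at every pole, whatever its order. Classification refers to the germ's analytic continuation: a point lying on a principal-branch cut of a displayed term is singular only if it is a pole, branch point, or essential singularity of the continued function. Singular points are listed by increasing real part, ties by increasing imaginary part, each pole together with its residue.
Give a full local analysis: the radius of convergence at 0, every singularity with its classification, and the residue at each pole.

Radius of convergence at 0: 4/9.
At 4/9: a pole of order 1; residue -3119/1512.

Denominator factor (γ - 4/9): pole of order 1 at 4/9, modulus 4/9.
The radius of convergence is the smallest modulus among the singular points: 4/9.
At the order-1 pole 4/9 set g(γ) = (γ - (4/9))*f(γ) = -39*γ**2/7 + 13*γ/14 - 11/8.
Simple pole: residue = g(a) at a = 4/9, which is -3119/1512.


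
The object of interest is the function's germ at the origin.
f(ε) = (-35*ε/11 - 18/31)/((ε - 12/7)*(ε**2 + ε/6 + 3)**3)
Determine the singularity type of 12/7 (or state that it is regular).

The point is a pole of order 1.

The denominator factor ε - 12/7 vanishes at 12/7 and appears to the power 1; the numerator there equals -2058/341, nonzero, and no other factor vanishes.
Hence a pole whose order is the multiplicity, 1.


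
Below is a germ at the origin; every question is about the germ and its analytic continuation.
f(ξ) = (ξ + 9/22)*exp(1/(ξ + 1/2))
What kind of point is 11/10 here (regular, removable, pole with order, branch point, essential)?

The point is a regular point.

There is no denominator, hence no pole anywhere.
The essential point of exp(1/(ξ - (-1/2))) is -1/2, not 11/10.
So the germ continues analytically to 11/10.


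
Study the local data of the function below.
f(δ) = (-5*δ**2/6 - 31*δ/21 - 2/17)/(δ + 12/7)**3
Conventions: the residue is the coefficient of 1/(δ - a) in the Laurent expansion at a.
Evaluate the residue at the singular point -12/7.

The residue is -5/6.

At the order-3 pole -12/7 set g(δ) = (δ - (-12/7))^3*f(δ) = -5*δ**2/6 - 31*δ/21 - 2/17.
Order-3 pole: residue = g''(a)/2; g''(-12/7) = -5/3, so the residue is -5/6.


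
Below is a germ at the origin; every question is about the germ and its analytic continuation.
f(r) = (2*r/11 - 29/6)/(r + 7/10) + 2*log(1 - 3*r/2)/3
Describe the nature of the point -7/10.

The point is a pole of order 1.

The denominator factor r + 7/10 vanishes at -7/10 and appears to the power 1; the numerator there equals -1637/330, nonzero, and no other factor vanishes.
The branch terms are analytic at this point.
Hence a pole whose order is the multiplicity, 1.


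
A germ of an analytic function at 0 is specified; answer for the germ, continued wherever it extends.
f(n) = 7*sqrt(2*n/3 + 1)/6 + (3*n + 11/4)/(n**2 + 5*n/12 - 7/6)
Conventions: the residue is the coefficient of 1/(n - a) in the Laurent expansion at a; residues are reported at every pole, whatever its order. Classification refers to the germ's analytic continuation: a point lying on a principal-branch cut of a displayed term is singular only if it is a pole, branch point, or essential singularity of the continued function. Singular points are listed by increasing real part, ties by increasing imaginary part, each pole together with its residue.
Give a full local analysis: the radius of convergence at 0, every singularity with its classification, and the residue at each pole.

Denominator factor (n**2 + 5*n/12 - 7/6): discriminant 697/144, real irrational roots -5/24 + (1/24)*sqrt(697) and -5/24 - (1/24)*sqrt(697); poles of order 1, moduli -5/24 + (1/24)*sqrt(697) and 5/24 + (1/24)*sqrt(697).
Branch term (7/6)*sqrt(1 - n/(-3/2)): its argument vanishes at n = -3/2, a square-root branch point, modulus 3/2.
The radius of convergence is the smallest modulus among the singular points: -5/24 + (1/24)*sqrt(697).
The branch term is analytic at -5/24 - (1/24)*sqrt(697) and contributes nothing to the residue; only the rational part matters.
The factor n**2 + 5*n/12 - 7/6 splits as (n - a)(n - a') with a = -5/24 - (1/24)*sqrt(697), a' = -5/24 + (1/24)*sqrt(697). At the order-1 pole a set g(n) = (n - a)*(rational part) = [3*n + 11/4] / (n - a').
Simple pole: residue = g(a) at a = -5/24 - (1/24)*sqrt(697), which is 3/2 - (3/82)*sqrt(697).
The branch term is analytic at -5/24 + (1/24)*sqrt(697) and contributes nothing to the residue; only the rational part matters.
The factor n**2 + 5*n/12 - 7/6 splits as (n - a)(n - a') with a = -5/24 + (1/24)*sqrt(697), a' = -5/24 - (1/24)*sqrt(697). At the order-1 pole a set g(n) = (n - a)*(rational part) = [3*n + 11/4] / (n - a').
Simple pole: residue = g(a) at a = -5/24 + (1/24)*sqrt(697), which is 3/2 + (3/82)*sqrt(697).
List the singular points by increasing real part (a conjugate pair: the negative imaginary part first).

Radius of convergence at 0: -5/24 + (1/24)*sqrt(697).
At -3/2: an algebraic (square-root) branch point.
At -5/24 - (1/24)*sqrt(697): a pole of order 1; residue 3/2 - (3/82)*sqrt(697).
At -5/24 + (1/24)*sqrt(697): a pole of order 1; residue 3/2 + (3/82)*sqrt(697).


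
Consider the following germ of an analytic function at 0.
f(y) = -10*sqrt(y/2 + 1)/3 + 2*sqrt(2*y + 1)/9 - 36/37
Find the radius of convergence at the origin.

The radius of convergence is 1/2.

Branch term (2/9)*sqrt(1 - y/(-1/2)): its argument vanishes at y = -1/2, a square-root branch point, modulus 1/2.
Branch term (-10/3)*sqrt(1 - y/(-2)): its argument vanishes at y = -2, a square-root branch point, modulus 2.
The radius of convergence is the smallest modulus among the singular points: 1/2.


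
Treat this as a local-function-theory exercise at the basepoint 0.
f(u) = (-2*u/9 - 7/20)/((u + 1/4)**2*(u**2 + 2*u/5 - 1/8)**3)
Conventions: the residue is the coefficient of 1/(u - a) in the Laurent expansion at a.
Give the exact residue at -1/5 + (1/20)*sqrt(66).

The factor u**2 + 2*u/5 - 1/8 splits as (u - a)(u - a') with a = -1/5 + (1/20)*sqrt(66), a' = -1/5 - (1/20)*sqrt(66). At the order-3 pole a set g(u) = (u - a)^3*f(u) = [(-2*u/9 - 7/20)/(u + 1/4)**2] / (u - a')^3.
Order-3 pole: residue = g''(a)/2; g''(-1/5 + (1/20)*sqrt(66)) = 19251200/257049 - (11175140800/279926361)*sqrt(66), so the residue is 9625600/257049 - (5587570400/279926361)*sqrt(66).

The residue is 9625600/257049 - (5587570400/279926361)*sqrt(66).


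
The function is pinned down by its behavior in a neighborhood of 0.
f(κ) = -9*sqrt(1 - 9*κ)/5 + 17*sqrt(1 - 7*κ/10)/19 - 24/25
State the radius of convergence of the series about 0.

The radius of convergence is 1/9.

Branch term (-9/5)*sqrt(1 - κ/(1/9)): its argument vanishes at κ = 1/9, a square-root branch point, modulus 1/9.
Branch term (17/19)*sqrt(1 - κ/(10/7)): its argument vanishes at κ = 10/7, a square-root branch point, modulus 10/7.
The radius of convergence is the smallest modulus among the singular points: 1/9.


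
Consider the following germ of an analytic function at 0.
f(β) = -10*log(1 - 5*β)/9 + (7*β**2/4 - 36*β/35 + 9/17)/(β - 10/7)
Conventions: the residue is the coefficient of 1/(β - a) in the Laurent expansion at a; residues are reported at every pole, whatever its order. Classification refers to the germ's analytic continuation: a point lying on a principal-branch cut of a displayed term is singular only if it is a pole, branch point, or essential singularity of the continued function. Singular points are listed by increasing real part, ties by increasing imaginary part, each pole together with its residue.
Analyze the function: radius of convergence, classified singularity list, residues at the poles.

Radius of convergence at 0: 1/5.
At 1/5: a logarithmic branch point.
At 10/7: a pole of order 1; residue 2192/833.

Denominator factor (β - 10/7): pole of order 1 at 10/7, modulus 10/7.
Branch term (-10/9)*log(1 - β/(1/5)): its argument vanishes at β = 1/5, a logarithmic branch point, modulus 1/5.
The radius of convergence is the smallest modulus among the singular points: 1/5.
The branch term is analytic at 10/7 and contributes nothing to the residue; only the rational part matters.
At the order-1 pole 10/7 set g(β) = (β - (10/7))*(rational part) = 7*β**2/4 - 36*β/35 + 9/17.
Simple pole: residue = g(a) at a = 10/7, which is 2192/833.
List the singular points by increasing real part (a conjugate pair: the negative imaginary part first).


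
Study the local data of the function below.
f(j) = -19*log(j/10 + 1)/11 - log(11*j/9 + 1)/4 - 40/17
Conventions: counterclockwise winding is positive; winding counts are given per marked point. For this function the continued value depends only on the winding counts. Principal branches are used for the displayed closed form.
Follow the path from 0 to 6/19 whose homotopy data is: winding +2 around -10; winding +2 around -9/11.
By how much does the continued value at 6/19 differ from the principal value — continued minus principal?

The rational part is single-valued and drops out of the difference; each branch term changes only by its own monodromy.
(-1/4)*log(1 - j/(-9/11)): each positive loop around -9/11 adds 2*pi*i to the log, so winding +2 contributes (-1/4)*(2)*2*pi*i = -pi*i.
(-19/11)*log(1 - j/(-10)): each positive loop around -10 adds 2*pi*i to the log, so winding +2 contributes (-19/11)*(2)*2*pi*i = -(76/11)*pi*i.
Summing the contributions at j = 6/19 gives -(87/11)*pi*i.

Continued minus principal equals -(87/11)*pi*i.


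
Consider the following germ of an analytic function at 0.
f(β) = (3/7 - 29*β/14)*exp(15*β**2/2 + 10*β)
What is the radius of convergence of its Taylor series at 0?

The radius of convergence is infinite.

The factor exp(15*β**2/2 + 10*β) is entire and contributes no finite singular point.
The polynomial part has no poles.
No finite singular points: the Taylor series at 0 converges everywhere.


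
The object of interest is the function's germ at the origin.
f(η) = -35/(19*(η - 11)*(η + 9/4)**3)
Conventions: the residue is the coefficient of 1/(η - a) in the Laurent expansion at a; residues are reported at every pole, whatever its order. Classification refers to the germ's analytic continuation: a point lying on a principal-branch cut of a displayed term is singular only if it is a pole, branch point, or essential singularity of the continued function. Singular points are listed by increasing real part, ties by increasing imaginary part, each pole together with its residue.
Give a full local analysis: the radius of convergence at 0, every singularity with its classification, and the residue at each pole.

Denominator factor (η + 9/4)^3: pole of order 3 at -9/4, modulus 9/4.
Denominator factor (η - 11): pole of order 1 at 11, modulus 11.
The radius of convergence is the smallest modulus among the singular points: 9/4.
At the order-3 pole -9/4 set g(η) = (η - (-9/4))^3*f(η) = -35/(19*(η - 11)).
Order-3 pole: residue = g''(a)/2; g''(-9/4) = 4480/2828663, so the residue is 2240/2828663.
At the order-1 pole 11 set g(η) = (η - (11))*f(η) = -35/(19*(η + 9/4)**3).
Simple pole: residue = g(a) at a = 11, which is -2240/2828663.
List the singular points by increasing real part (a conjugate pair: the negative imaginary part first).

Radius of convergence at 0: 9/4.
At -9/4: a pole of order 3; residue 2240/2828663.
At 11: a pole of order 1; residue -2240/2828663.


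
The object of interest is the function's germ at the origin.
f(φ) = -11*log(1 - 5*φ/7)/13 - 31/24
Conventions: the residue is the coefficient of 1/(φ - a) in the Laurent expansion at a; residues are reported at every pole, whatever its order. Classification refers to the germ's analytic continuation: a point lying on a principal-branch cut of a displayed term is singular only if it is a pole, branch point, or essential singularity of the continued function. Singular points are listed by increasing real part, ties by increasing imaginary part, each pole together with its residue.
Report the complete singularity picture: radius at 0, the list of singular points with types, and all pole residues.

Branch term (-11/13)*log(1 - φ/(7/5)): its argument vanishes at φ = 7/5, a logarithmic branch point, modulus 7/5.
The radius of convergence is the smallest modulus among the singular points: 7/5.

Radius of convergence at 0: 7/5.
At 7/5: a logarithmic branch point.


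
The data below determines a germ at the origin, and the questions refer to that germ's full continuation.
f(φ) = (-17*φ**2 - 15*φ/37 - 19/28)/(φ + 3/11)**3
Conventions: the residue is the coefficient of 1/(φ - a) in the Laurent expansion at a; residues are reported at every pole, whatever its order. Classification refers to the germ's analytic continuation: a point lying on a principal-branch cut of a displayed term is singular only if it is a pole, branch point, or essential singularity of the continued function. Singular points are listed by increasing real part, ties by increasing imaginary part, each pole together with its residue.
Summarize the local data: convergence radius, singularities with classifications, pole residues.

Radius of convergence at 0: 3/11.
At -3/11: a pole of order 3; residue -17.

Denominator factor (φ + 3/11)^3: pole of order 3 at -3/11, modulus 3/11.
The radius of convergence is the smallest modulus among the singular points: 3/11.
At the order-3 pole -3/11 set g(φ) = (φ - (-3/11))^3*f(φ) = -17*φ**2 - 15*φ/37 - 19/28.
Order-3 pole: residue = g''(a)/2; g''(-3/11) = -34, so the residue is -17.


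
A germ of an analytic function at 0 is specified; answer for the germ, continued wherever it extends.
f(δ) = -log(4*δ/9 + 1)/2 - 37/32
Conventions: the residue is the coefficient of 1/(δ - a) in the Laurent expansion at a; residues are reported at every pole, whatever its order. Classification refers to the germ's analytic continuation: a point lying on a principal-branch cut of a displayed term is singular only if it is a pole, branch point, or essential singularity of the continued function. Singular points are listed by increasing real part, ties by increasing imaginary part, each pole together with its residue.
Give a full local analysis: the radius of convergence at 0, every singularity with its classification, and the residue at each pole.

Radius of convergence at 0: 9/4.
At -9/4: a logarithmic branch point.

Branch term (-1/2)*log(1 - δ/(-9/4)): its argument vanishes at δ = -9/4, a logarithmic branch point, modulus 9/4.
The radius of convergence is the smallest modulus among the singular points: 9/4.


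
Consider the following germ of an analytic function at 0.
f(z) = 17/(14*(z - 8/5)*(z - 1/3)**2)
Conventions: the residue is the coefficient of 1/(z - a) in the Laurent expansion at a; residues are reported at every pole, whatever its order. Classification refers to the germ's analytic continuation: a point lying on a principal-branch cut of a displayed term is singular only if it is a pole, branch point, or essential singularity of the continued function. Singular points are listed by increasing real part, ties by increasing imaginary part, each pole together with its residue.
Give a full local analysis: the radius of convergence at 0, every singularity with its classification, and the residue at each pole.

Denominator factor (z - 1/3)^2: pole of order 2 at 1/3, modulus 1/3.
Denominator factor (z - 8/5): pole of order 1 at 8/5, modulus 8/5.
The radius of convergence is the smallest modulus among the singular points: 1/3.
At the order-2 pole 1/3 set g(z) = (z - (1/3))^2*f(z) = 17/(14*(z - 8/5)).
Order-2 pole: residue = g'(a); g'(1/3) = -3825/5054, so the residue is -3825/5054.
At the order-1 pole 8/5 set g(z) = (z - (8/5))*f(z) = 17/(14*(z - 1/3)**2).
Simple pole: residue = g(a) at a = 8/5, which is 3825/5054.
List the singular points by increasing real part (a conjugate pair: the negative imaginary part first).

Radius of convergence at 0: 1/3.
At 1/3: a pole of order 2; residue -3825/5054.
At 8/5: a pole of order 1; residue 3825/5054.


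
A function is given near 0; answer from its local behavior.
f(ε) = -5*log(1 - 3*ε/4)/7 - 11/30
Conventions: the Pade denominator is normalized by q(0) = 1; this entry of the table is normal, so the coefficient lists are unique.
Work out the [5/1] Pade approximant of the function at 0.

The Pade approximant has numerator coefficients [-11/30, 257/336, -15/112, -45/1792, -45/7168, -81/57344]; denominator coefficients [1, -5/8].

Taylor coefficients needed (expand at 0): a_0 = -11/30, a_1 = 15/28, a_2 = 45/224, a_3 = 45/448, a_4 = 405/7168, a_5 = 243/7168, a_6 = 1215/57344.
Write the denominator as Q(ε) = 1 + q1*ε. Requiring Q*f - P = O(ε^7) with deg P <= 5 kills the coefficients of ε^6..ε^6 in Q*f:
  ε^6: a_6 + q1*a_5 = 0, i.e. 1215/57344 + (243/7168)*q1 = 0.
Solving this linear system: q1 = -5/8.
The numerator is Q*f truncated at degree 5: P0 = a_0 = -11/30; P1 = a_1 + q1*a_0 = 257/336; P2 = a_2 + q1*a_1 = -15/112; P3 = a_3 + q1*a_2 = -45/1792; P4 = a_4 + q1*a_3 = -45/7168; P5 = a_5 + q1*a_4 = -81/57344.


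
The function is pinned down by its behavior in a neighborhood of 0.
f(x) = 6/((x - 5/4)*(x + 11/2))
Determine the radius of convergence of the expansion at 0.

Denominator factor (x + 11/2): pole of order 1 at -11/2, modulus 11/2.
Denominator factor (x - 5/4): pole of order 1 at 5/4, modulus 5/4.
The radius of convergence is the smallest modulus among the singular points: 5/4.

The radius of convergence is 5/4.


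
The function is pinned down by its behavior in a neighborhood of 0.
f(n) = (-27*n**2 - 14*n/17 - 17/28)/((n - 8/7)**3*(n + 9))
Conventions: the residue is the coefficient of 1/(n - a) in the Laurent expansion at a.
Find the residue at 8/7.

The residue is -50850877/24337948.

At the order-3 pole 8/7 set g(n) = (n - (8/7))^3*f(n) = (-27*n**2 - 14*n/17 - 17/28)/(n + 9).
Order-3 pole: residue = g''(a)/2; g''(8/7) = -50850877/12168974, so the residue is -50850877/24337948.


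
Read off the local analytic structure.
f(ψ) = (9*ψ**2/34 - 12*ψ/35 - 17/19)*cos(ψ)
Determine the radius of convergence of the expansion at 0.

The radius of convergence is infinite.

The factor cos(ψ) is entire and contributes no finite singular point.
The polynomial part has no poles.
No finite singular points: the Taylor series at 0 converges everywhere.


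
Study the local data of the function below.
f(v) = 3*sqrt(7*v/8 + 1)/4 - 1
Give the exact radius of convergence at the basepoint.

Branch term (3/4)*sqrt(1 - v/(-8/7)): its argument vanishes at v = -8/7, a square-root branch point, modulus 8/7.
The radius of convergence is the smallest modulus among the singular points: 8/7.

The radius of convergence is 8/7.


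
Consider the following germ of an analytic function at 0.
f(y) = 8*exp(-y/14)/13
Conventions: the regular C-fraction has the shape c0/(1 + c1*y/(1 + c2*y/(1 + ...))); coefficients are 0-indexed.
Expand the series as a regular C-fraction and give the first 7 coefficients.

The regular C-fraction coefficients are [8/13, 1/14, -1/28, 1/84, -1/84, 1/140, -1/140].

Taylor coefficients (expand at 0): a_0 = 8/13, a_1 = -4/91, a_2 = 1/637, a_3 = -1/26754, a_4 = 1/1498224, a_5 = -1/104875680, a_6 = 1/8809557120.
c0 = a_0 = 8/13. Peel one level at a time: if S = 1 + c*y/S' with S'(0) = 1, then c is the y-coefficient of S and S' = c*y/(S - 1).
S_1 = c0/f = 1 + (1/14)*y + (1/392)*y^2 + ...; c1 = 1/14.
S_2 = c1*y/(S_1 - 1) = 1 + (-1/28)*y + (1/2352)*y^2 + ...; c2 = -1/28.
S_3 = c2*y/(S_2 - 1) = 1 + (1/84)*y + (1/7056)*y^2 + ...; c3 = 1/84.
S_4 = c3*y/(S_3 - 1) = 1 + (-1/84)*y + (1/11760)*y^2 + ...; c4 = -1/84.
S_5 = c4*y/(S_4 - 1) = 1 + (1/140)*y + (1/19600)*y^2 + ...; c5 = 1/140.
S_6 = c5*y/(S_5 - 1) = 1 + (-1/140)*y + ...; c6 = -1/140.


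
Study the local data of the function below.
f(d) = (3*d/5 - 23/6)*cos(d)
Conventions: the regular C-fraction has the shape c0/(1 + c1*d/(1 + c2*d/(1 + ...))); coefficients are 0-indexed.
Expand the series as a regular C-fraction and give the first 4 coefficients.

The regular C-fraction coefficients are [-23/6, 18/115, -13873/4140, 115/36].

Taylor coefficients (expand at 0): a_0 = -23/6, a_1 = 3/5, a_2 = 23/12, a_3 = -3/10.
c0 = a_0 = -23/6. Peel one level at a time: if S = 1 + c*d/S' with S'(0) = 1, then c is the d-coefficient of S and S' = c*d/(S - 1).
S_1 = c0/f = 1 + (18/115)*d + (13873/26450)*d^2 + ...; c1 = 18/115.
S_2 = c1*d/(S_1 - 1) = 1 + (-13873/4140)*d + (13873/1296)*d^2 + ...; c2 = -13873/4140.
S_3 = c2*d/(S_2 - 1) = 1 + (115/36)*d + ...; c3 = 115/36.


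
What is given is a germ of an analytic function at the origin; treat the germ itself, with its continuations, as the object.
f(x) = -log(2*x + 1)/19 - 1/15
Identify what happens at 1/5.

The point is a regular point.

There is no denominator, hence no pole anywhere.
Branch term log(1 - x/(-1/2)): argument at 1/5 is 7/5, nonzero, so 1/5 is not its branch point (a point on a principal cut is still regular for the continued germ).
So the germ continues analytically to 1/5.


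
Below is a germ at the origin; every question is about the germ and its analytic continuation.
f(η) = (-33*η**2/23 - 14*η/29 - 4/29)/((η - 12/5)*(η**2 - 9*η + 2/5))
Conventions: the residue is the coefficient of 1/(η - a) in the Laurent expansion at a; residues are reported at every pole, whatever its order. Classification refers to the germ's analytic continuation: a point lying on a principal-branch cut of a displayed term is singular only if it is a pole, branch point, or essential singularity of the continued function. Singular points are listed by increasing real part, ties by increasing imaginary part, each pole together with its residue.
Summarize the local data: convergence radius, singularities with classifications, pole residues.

Radius of convergence at 0: 9/2 - (1/10)*sqrt(1985).
At 9/2 - (1/10)*sqrt(1985): a pole of order 1; residue -264415/257462 + (2338367/102212414)*sqrt(1985).
At 12/5: a pole of order 1; residue 79714/128731.
At 9/2 + (1/10)*sqrt(1985): a pole of order 1; residue -264415/257462 - (2338367/102212414)*sqrt(1985).

Denominator factor (η - 12/5): pole of order 1 at 12/5, modulus 12/5.
Denominator factor (η**2 - 9*η + 2/5): discriminant 397/5, real irrational roots 9/2 + (1/10)*sqrt(1985) and 9/2 - (1/10)*sqrt(1985); poles of order 1, moduli 9/2 + (1/10)*sqrt(1985) and 9/2 - (1/10)*sqrt(1985).
The radius of convergence is the smallest modulus among the singular points: 9/2 - (1/10)*sqrt(1985).
The factor η**2 - 9*η + 2/5 splits as (η - a)(η - a') with a = 9/2 - (1/10)*sqrt(1985), a' = 9/2 + (1/10)*sqrt(1985). At the order-1 pole a set g(η) = (η - a)*f(η) = [(-33*η**2/23 - 14*η/29 - 4/29)/(η - 12/5)] / (η - a').
Simple pole: residue = g(a) at a = 9/2 - (1/10)*sqrt(1985), which is -264415/257462 + (2338367/102212414)*sqrt(1985).
At the order-1 pole 12/5 set g(η) = (η - (12/5))*f(η) = (-33*η**2/23 - 14*η/29 - 4/29)/(η**2 - 9*η + 2/5).
Simple pole: residue = g(a) at a = 12/5, which is 79714/128731.
The factor η**2 - 9*η + 2/5 splits as (η - a)(η - a') with a = 9/2 + (1/10)*sqrt(1985), a' = 9/2 - (1/10)*sqrt(1985). At the order-1 pole a set g(η) = (η - a)*f(η) = [(-33*η**2/23 - 14*η/29 - 4/29)/(η - 12/5)] / (η - a').
Simple pole: residue = g(a) at a = 9/2 + (1/10)*sqrt(1985), which is -264415/257462 - (2338367/102212414)*sqrt(1985).
List the singular points by increasing real part (a conjugate pair: the negative imaginary part first).


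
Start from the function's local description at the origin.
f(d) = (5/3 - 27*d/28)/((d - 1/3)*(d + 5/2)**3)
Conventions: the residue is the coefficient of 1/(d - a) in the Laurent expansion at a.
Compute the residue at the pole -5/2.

At the order-3 pole -5/2 set g(d) = (d - (-5/2))^3*f(d) = (5/3 - 27*d/28)/(d - 1/3).
Order-3 pole: residue = g''(a)/2; g''(-5/2) = -4068/34391, so the residue is -2034/34391.

The residue is -2034/34391.


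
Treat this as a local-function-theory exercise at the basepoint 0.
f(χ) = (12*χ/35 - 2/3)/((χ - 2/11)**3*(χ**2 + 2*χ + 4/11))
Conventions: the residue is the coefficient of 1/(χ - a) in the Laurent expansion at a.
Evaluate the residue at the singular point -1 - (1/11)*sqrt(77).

The factor χ**2 + 2*χ + 4/11 splits as (χ - a)(χ - a') with a = -1 - (1/11)*sqrt(77), a' = -1 + (1/11)*sqrt(77). At the order-1 pole a set g(χ) = (χ - a)*f(χ) = [(12*χ/35 - 2/3)/(χ - 2/11)**3] / (χ - a').
Simple pole: residue = g(a) at a = -1 - (1/11)*sqrt(77), which is 41073329/10220280 - (8402603/17885490)*sqrt(77).

The residue is 41073329/10220280 - (8402603/17885490)*sqrt(77).


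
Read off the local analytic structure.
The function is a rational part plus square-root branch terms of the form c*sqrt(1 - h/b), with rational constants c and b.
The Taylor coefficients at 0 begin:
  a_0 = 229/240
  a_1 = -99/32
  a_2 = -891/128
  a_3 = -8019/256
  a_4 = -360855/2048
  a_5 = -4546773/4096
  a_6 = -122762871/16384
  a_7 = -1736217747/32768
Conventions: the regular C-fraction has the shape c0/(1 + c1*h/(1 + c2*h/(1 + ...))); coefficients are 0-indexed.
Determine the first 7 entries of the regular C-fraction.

Taylor coefficients (read off): a_0 = 229/240, a_1 = -99/32, a_2 = -891/128, a_3 = -8019/256, a_4 = -360855/2048, a_5 = -4546773/4096, a_6 = -122762871/16384.
c0 = a_0 = 229/240. Peel one level at a time: if S = 1 + c*h/S' with S'(0) = 1, then c is the h-coefficient of S and S' = c*h/(S - 1).
S_1 = c0/f = 1 + (1485/458)*h + (7471035/419528)*h^2 + ...; c1 = 1485/458.
S_2 = c1*h/(S_1 - 1) = 1 + (-5031/916)*h + (-81/16)*h^2 + ...; c2 = -5031/916.
S_3 = c2*h/(S_2 - 1) = 1 + (-2061/2236)*h + (-16490061/4999696)*h^2 + ...; c3 = -2061/2236.
S_4 = c3*h/(S_3 - 1) = 1 + (-8001/2236)*h + (-81/16)*h^2 + ...; c4 = -8001/2236.
S_5 = c4*h/(S_4 - 1) = 1 + (-5031/3556)*h + (-55195101/12645136)*h^2 + ...; c5 = -5031/3556.
S_6 = c5*h/(S_5 - 1) = 1 + (-10971/3556)*h + ...; c6 = -10971/3556.

The regular C-fraction coefficients are [229/240, 1485/458, -5031/916, -2061/2236, -8001/2236, -5031/3556, -10971/3556].
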